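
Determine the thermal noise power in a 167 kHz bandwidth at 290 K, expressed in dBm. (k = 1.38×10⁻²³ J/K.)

−121.8 dBm

P_n = kTB = 1.38×10⁻²³ × 290 × 1.67×10⁵ = 6.68×10⁻¹⁶ W
In dBm: 10 log₁₀(6.68×10⁻¹⁶ / 10⁻³) = −121.8 dBm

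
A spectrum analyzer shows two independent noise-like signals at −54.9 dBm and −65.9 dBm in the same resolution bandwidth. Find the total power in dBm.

Convert to linear, add, convert back:
P₁ = 3.24×10⁻⁹ W, P₂ = 2.57×10⁻¹⁰ W
P_tot = 3.49×10⁻⁹ W → 10 log₁₀(P_tot / 10⁻³) = −54.6 dBm

−54.6 dBm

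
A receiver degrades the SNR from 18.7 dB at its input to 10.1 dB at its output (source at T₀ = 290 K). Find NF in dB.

8.6 dB

NF (dB) = SNR_in(dB) − SNR_out(dB) when the source is at T₀
NF = 18.7 − 10.1 = 8.6 dB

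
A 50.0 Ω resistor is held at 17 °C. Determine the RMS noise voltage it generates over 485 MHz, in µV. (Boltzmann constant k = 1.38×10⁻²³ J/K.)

19.7 µV

T = 17 °C + 273.15 = 290.15 K
V_n = √(4kTRB)
4kTRB = 4 × 1.38×10⁻²³ × 290.15 × 5.00×10¹ × 4.85×10⁸ = 3.88×10⁻¹⁰ V²
V_n = √(3.88×10⁻¹⁰) = 1.97×10⁻⁵ V = 19.7 µV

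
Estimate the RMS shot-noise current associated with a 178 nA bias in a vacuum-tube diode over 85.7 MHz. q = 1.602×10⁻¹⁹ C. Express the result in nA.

I_n = √(2qI·B)
2qI·B = 2 × 1.602×10⁻¹⁹ × 1.78×10⁻⁷ × 8.57×10⁷ = 4.89×10⁻¹⁸ A²
I_n = √(4.89×10⁻¹⁸) = 2.21×10⁻⁹ A = 2.21 nA

2.21 nA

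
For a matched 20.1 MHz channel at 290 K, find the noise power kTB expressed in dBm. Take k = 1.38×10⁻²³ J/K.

P_n = kTB = 1.38×10⁻²³ × 290 × 2.01×10⁷ = 8.04×10⁻¹⁴ W
In dBm: 10 log₁₀(8.04×10⁻¹⁴ / 10⁻³) = −100.9 dBm

−100.9 dBm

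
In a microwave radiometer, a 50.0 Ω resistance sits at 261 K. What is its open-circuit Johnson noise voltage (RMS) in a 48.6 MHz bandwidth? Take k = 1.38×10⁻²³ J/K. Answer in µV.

5.92 µV

V_n = √(4kTRB)
4kTRB = 4 × 1.38×10⁻²³ × 261 × 5.00×10¹ × 4.86×10⁷ = 3.50×10⁻¹¹ V²
V_n = √(3.50×10⁻¹¹) = 5.92×10⁻⁶ V = 5.92 µV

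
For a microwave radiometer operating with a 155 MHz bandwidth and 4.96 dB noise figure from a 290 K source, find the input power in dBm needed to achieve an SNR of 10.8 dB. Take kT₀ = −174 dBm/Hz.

Sensitivity = −174 + 10 log₁₀(B) + NF + SNR_min
= −174 + 81.9 + 4.96 + 10.8
= −76.34 dBm → −76.3 dBm

−76.3 dBm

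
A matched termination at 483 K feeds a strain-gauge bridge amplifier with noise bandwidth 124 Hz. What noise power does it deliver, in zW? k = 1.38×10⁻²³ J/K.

P_n = kTB = 1.38×10⁻²³ × 483 × 1.24×10² = 8.27×10⁻¹⁹ W = 827 zW

827 zW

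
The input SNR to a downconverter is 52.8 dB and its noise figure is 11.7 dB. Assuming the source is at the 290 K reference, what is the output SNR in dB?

By definition F = SNR_in/SNR_out, so in dB: SNR_out = SNR_in − NF
SNR_out = 52.8 − 11.7 = 41.1 dB

41.1 dB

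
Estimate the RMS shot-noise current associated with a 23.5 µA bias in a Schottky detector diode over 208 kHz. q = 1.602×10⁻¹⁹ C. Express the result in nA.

I_n = √(2qI·B)
2qI·B = 2 × 1.602×10⁻¹⁹ × 2.35×10⁻⁵ × 2.08×10⁵ = 1.57×10⁻¹⁸ A²
I_n = √(1.57×10⁻¹⁸) = 1.25×10⁻⁹ A = 1.25 nA

1.25 nA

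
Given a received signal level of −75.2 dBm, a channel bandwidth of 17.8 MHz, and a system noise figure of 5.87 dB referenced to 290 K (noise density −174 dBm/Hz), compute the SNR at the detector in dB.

20.4 dB

Noise floor: N = −174 + 10 log₁₀(B) + NF
10 log₁₀(1.78×10⁷) = 72.5 dB
N = −174 + 72.5 + 5.87 = −95.63 dBm
SNR = P_sig − N = −75.2 − (−95.63) = 20.43 dB → 20.4 dB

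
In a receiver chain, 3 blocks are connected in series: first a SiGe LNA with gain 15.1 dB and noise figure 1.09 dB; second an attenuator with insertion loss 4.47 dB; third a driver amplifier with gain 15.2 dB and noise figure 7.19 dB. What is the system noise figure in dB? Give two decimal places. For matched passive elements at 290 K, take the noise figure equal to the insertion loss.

Convert to linear (a loss of L dB is a gain of −L dB): F_i = 10^(NF_i/10), G_i = 10^(G_i,dB/10)
  Stage 1: F_1 = 10^(1.09/10) = 1.285, G_1 = 10^(15.1/10) = 32.36
  Stage 2: F_2 = 10^(4.47/10) = 2.799, G_2 = 10^(−4.47/10) = 0.3573
  Stage 3: F_3 = 10^(7.19/10) = 5.236, G_3 = 10^(15.2/10) = 33.11
Friis cascade:
  F = 1.285 + (2.799 − 1)/32.36 + (5.236 − 1)/11.56 = 1.707
NF = 10 log₁₀(1.707) = 2.32 dB

2.32 dB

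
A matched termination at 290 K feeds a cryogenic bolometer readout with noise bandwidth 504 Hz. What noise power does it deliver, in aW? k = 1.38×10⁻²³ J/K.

2.02 aW

P_n = kTB = 1.38×10⁻²³ × 290 × 5.04×10² = 2.02×10⁻¹⁸ W = 2.02 aW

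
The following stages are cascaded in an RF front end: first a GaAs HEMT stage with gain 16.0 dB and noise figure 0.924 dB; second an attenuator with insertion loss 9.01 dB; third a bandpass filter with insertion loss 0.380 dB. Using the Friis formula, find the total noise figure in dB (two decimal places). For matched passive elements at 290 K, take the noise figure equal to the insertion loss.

1.55 dB

Convert to linear (a loss of L dB is a gain of −L dB): F_i = 10^(NF_i/10), G_i = 10^(G_i,dB/10)
  Stage 1: F_1 = 10^(0.924/10) = 1.237, G_1 = 10^(16.0/10) = 39.81
  Stage 2: F_2 = 10^(9.01/10) = 7.962, G_2 = 10^(−9.01/10) = 0.1256
  Stage 3: F_3 = 10^(0.380/10) = 1.091, G_3 = 10^(−0.380/10) = 0.9162
Friis cascade:
  F = 1.237 + (7.962 − 1)/39.81 + (1.091 − 1)/5.000 = 1.430
NF = 10 log₁₀(1.430) = 1.55 dB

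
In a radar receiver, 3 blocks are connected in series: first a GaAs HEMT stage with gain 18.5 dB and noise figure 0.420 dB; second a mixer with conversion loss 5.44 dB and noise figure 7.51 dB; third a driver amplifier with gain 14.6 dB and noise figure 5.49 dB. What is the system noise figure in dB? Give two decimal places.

1.11 dB

Convert to linear (a loss of L dB is a gain of −L dB): F_i = 10^(NF_i/10), G_i = 10^(G_i,dB/10)
  Stage 1: F_1 = 10^(0.420/10) = 1.102, G_1 = 10^(18.5/10) = 70.79
  Stage 2: F_2 = 10^(7.51/10) = 5.636, G_2 = 10^(−5.44/10) = 0.2858
  Stage 3: F_3 = 10^(5.49/10) = 3.540, G_3 = 10^(14.6/10) = 28.84
Friis cascade:
  F = 1.102 + (5.636 − 1)/70.79 + (3.540 − 1)/20.23 = 1.293
NF = 10 log₁₀(1.293) = 1.11 dB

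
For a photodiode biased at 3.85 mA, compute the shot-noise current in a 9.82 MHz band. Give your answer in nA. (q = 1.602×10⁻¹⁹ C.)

110 nA

I_n = √(2qI·B)
2qI·B = 2 × 1.602×10⁻¹⁹ × 3.85×10⁻³ × 9.82×10⁶ = 1.21×10⁻¹⁴ A²
I_n = √(1.21×10⁻¹⁴) = 1.10×10⁻⁷ A = 110 nA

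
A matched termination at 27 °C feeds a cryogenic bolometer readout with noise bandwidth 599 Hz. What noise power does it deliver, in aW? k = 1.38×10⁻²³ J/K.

2.48 aW

T = 27 °C + 273.15 = 300.15 K
P_n = kTB = 1.38×10⁻²³ × 300.15 × 5.99×10² = 2.48×10⁻¹⁸ W = 2.48 aW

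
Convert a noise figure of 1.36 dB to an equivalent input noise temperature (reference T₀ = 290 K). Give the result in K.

107 K

F = 10^(1.36/10) = 1.36773
T_e = (F − 1)·T₀ = (1.36773 − 1) × 290 = 107 K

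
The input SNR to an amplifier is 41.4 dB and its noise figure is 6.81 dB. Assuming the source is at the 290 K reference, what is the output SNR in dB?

By definition F = SNR_in/SNR_out, so in dB: SNR_out = SNR_in − NF
SNR_out = 41.4 − 6.81 = 34.59 dB

34.59 dB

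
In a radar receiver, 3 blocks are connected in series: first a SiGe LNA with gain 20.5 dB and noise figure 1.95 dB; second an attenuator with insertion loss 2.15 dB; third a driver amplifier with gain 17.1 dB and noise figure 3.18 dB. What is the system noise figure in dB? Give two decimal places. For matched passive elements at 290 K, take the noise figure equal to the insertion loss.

2.01 dB

Convert to linear (a loss of L dB is a gain of −L dB): F_i = 10^(NF_i/10), G_i = 10^(G_i,dB/10)
  Stage 1: F_1 = 10^(1.95/10) = 1.567, G_1 = 10^(20.5/10) = 112.2
  Stage 2: F_2 = 10^(2.15/10) = 1.641, G_2 = 10^(−2.15/10) = 0.6095
  Stage 3: F_3 = 10^(3.18/10) = 2.080, G_3 = 10^(17.1/10) = 51.29
Friis cascade:
  F = 1.567 + (1.641 − 1)/112.2 + (2.080 − 1)/68.39 = 1.588
NF = 10 log₁₀(1.588) = 2.01 dB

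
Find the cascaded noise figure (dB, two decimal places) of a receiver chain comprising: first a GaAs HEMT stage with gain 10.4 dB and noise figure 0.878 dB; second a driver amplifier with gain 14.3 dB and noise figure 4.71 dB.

1.47 dB

Convert to linear (a loss of L dB is a gain of −L dB): F_i = 10^(NF_i/10), G_i = 10^(G_i,dB/10)
  Stage 1: F_1 = 10^(0.878/10) = 1.224, G_1 = 10^(10.4/10) = 10.96
  Stage 2: F_2 = 10^(4.71/10) = 2.958, G_2 = 10^(14.3/10) = 26.92
Friis cascade:
  F = 1.224 + (2.958 − 1)/10.96 = 1.403
NF = 10 log₁₀(1.403) = 1.47 dB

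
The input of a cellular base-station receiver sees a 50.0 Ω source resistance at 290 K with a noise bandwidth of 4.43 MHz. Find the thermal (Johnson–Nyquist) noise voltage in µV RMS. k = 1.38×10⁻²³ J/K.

1.88 µV

V_n = √(4kTRB)
4kTRB = 4 × 1.38×10⁻²³ × 290 × 5.00×10¹ × 4.43×10⁶ = 3.55×10⁻¹² V²
V_n = √(3.55×10⁻¹²) = 1.88×10⁻⁶ V = 1.88 µV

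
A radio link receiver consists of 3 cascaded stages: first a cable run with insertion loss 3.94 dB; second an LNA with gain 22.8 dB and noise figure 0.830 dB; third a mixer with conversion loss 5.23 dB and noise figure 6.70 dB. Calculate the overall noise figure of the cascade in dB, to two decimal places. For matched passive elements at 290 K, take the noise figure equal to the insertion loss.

4.84 dB

Convert to linear (a loss of L dB is a gain of −L dB): F_i = 10^(NF_i/10), G_i = 10^(G_i,dB/10)
  Stage 1: F_1 = 10^(3.94/10) = 2.477, G_1 = 10^(−3.94/10) = 0.4036
  Stage 2: F_2 = 10^(0.830/10) = 1.211, G_2 = 10^(22.8/10) = 190.5
  Stage 3: F_3 = 10^(6.70/10) = 4.677, G_3 = 10^(−5.23/10) = 0.2999
Friis cascade:
  F = 2.477 + (1.211 − 1)/0.4036 + (4.677 − 1)/76.91 = 3.047
NF = 10 log₁₀(3.047) = 4.84 dB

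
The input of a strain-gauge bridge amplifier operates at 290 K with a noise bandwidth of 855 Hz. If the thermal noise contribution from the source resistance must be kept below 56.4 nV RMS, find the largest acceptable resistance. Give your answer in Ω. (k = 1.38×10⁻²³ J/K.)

232 Ω

Johnson–Nyquist: V_n = √(4kTRB) ⇒ R = V_n² / (4kTB)
4kTB = 4 × 1.38×10⁻²³ × 290 × 8.55×10² = 1.37×10⁻¹⁷
R = (5.64×10⁻⁸)² / 1.37×10⁻¹⁷ = 2.32×10² Ω = 232 Ω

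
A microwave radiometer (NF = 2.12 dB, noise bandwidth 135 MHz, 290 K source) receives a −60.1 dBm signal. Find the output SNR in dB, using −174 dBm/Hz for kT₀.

Noise floor: N = −174 + 10 log₁₀(B) + NF
10 log₁₀(1.35×10⁸) = 81.3 dB
N = −174 + 81.3 + 2.12 = −90.58 dBm
SNR = P_sig − N = −60.1 − (−90.58) = 30.48 dB → 30.5 dB

30.5 dB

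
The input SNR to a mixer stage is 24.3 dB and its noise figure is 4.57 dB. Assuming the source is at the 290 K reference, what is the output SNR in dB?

19.73 dB

By definition F = SNR_in/SNR_out, so in dB: SNR_out = SNR_in − NF
SNR_out = 24.3 − 4.57 = 19.73 dB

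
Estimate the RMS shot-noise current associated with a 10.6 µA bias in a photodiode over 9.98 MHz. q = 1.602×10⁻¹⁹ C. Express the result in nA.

5.82 nA

I_n = √(2qI·B)
2qI·B = 2 × 1.602×10⁻¹⁹ × 1.06×10⁻⁵ × 9.98×10⁶ = 3.39×10⁻¹⁷ A²
I_n = √(3.39×10⁻¹⁷) = 5.82×10⁻⁹ A = 5.82 nA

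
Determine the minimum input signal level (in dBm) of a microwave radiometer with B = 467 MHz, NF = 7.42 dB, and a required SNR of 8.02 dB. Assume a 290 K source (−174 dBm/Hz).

−71.9 dBm

Sensitivity = −174 + 10 log₁₀(B) + NF + SNR_min
= −174 + 86.69 + 7.42 + 8.02
= −71.87 dBm → −71.9 dBm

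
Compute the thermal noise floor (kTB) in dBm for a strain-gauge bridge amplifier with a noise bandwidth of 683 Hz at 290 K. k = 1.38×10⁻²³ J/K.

−145.6 dBm

P_n = kTB = 1.38×10⁻²³ × 290 × 6.83×10² = 2.73×10⁻¹⁸ W
In dBm: 10 log₁₀(2.73×10⁻¹⁸ / 10⁻³) = −145.6 dBm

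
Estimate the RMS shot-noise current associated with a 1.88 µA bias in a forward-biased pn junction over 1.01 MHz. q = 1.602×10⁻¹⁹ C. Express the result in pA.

780 pA

I_n = √(2qI·B)
2qI·B = 2 × 1.602×10⁻¹⁹ × 1.88×10⁻⁶ × 1.01×10⁶ = 6.08×10⁻¹⁹ A²
I_n = √(6.08×10⁻¹⁹) = 7.80×10⁻¹⁰ A = 780 pA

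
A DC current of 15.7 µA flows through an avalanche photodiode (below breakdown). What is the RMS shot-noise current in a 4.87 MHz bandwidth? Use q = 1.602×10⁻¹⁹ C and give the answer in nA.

I_n = √(2qI·B)
2qI·B = 2 × 1.602×10⁻¹⁹ × 1.57×10⁻⁵ × 4.87×10⁶ = 2.45×10⁻¹⁷ A²
I_n = √(2.45×10⁻¹⁷) = 4.95×10⁻⁹ A = 4.95 nA

4.95 nA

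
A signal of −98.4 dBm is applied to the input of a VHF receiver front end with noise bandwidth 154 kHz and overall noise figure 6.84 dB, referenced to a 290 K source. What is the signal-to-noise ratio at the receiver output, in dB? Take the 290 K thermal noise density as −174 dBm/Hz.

16.9 dB

Noise floor: N = −174 + 10 log₁₀(B) + NF
10 log₁₀(1.54×10⁵) = 51.88 dB
N = −174 + 51.88 + 6.84 = −115.28 dBm
SNR = P_sig − N = −98.4 − (−115.28) = 16.88 dB → 16.9 dB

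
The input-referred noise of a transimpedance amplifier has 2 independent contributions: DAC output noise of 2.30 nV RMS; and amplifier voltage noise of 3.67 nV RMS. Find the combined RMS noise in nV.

Uncorrelated sources add in power (mean-square): V_tot = √(ΣV_i²)
V_tot = √[(2.30×10⁻⁹)² + (3.67×10⁻⁹)²] = 4.33×10⁻⁹ V = 4.33 nV

4.33 nV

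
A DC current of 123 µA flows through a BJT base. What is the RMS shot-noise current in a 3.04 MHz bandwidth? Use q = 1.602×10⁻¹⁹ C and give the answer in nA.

10.9 nA

I_n = √(2qI·B)
2qI·B = 2 × 1.602×10⁻¹⁹ × 1.23×10⁻⁴ × 3.04×10⁶ = 1.20×10⁻¹⁶ A²
I_n = √(1.20×10⁻¹⁶) = 1.09×10⁻⁸ A = 10.9 nA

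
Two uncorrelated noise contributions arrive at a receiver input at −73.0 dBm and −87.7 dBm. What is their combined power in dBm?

−72.9 dBm

Convert to linear, add, convert back:
P₁ = 5.01×10⁻¹¹ W, P₂ = 1.70×10⁻¹² W
P_tot = 5.18×10⁻¹¹ W → 10 log₁₀(P_tot / 10⁻³) = −72.9 dBm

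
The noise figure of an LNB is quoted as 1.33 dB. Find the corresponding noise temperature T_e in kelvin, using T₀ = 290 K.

F = 10^(1.33/10) = 1.35831
T_e = (F − 1)·T₀ = (1.35831 − 1) × 290 = 104 K

104 K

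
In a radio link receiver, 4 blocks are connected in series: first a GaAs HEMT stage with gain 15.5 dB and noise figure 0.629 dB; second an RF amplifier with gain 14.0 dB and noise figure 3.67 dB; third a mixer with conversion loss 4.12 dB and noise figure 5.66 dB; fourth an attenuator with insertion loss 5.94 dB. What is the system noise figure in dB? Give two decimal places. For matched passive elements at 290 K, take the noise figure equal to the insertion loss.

0.81 dB

Convert to linear (a loss of L dB is a gain of −L dB): F_i = 10^(NF_i/10), G_i = 10^(G_i,dB/10)
  Stage 1: F_1 = 10^(0.629/10) = 1.156, G_1 = 10^(15.5/10) = 35.48
  Stage 2: F_2 = 10^(3.67/10) = 2.328, G_2 = 10^(14.0/10) = 25.12
  Stage 3: F_3 = 10^(5.66/10) = 3.681, G_3 = 10^(−4.12/10) = 0.3873
  Stage 4: F_4 = 10^(5.94/10) = 3.926, G_4 = 10^(−5.94/10) = 0.2547
Friis cascade:
  F = 1.156 + (2.328 − 1)/35.48 + (3.681 − 1)/891.3 + (3.926 − 1)/345.1 = 1.205
NF = 10 log₁₀(1.205) = 0.81 dB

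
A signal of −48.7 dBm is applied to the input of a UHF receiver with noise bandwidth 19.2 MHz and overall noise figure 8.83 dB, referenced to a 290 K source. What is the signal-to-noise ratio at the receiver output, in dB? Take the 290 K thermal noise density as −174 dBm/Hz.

43.6 dB

Noise floor: N = −174 + 10 log₁₀(B) + NF
10 log₁₀(1.92×10⁷) = 72.83 dB
N = −174 + 72.83 + 8.83 = −92.34 dBm
SNR = P_sig − N = −48.7 − (−92.34) = 43.64 dB → 43.6 dB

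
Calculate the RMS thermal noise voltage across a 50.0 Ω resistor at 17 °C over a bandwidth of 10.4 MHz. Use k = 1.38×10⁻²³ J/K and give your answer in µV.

2.89 µV

T = 17 °C + 273.15 = 290.15 K
V_n = √(4kTRB)
4kTRB = 4 × 1.38×10⁻²³ × 290.15 × 5.00×10¹ × 1.04×10⁷ = 8.33×10⁻¹² V²
V_n = √(8.33×10⁻¹²) = 2.89×10⁻⁶ V = 2.89 µV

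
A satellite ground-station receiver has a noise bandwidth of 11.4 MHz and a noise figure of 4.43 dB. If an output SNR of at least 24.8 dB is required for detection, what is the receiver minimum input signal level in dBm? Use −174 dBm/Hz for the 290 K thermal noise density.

−74.2 dBm

Sensitivity = −174 + 10 log₁₀(B) + NF + SNR_min
= −174 + 70.57 + 4.43 + 24.8
= −74.20 dBm → −74.2 dBm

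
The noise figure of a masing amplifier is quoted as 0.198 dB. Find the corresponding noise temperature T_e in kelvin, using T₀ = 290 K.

13.5 K

F = 10^(0.198/10) = 1.04665
T_e = (F − 1)·T₀ = (1.04665 − 1) × 290 = 13.5 K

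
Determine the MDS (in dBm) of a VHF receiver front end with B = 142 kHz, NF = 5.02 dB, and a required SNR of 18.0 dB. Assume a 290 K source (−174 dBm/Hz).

Sensitivity = −174 + 10 log₁₀(B) + NF + SNR_min
= −174 + 51.52 + 5.02 + 18.0
= −99.46 dBm → −99.5 dBm

−99.5 dBm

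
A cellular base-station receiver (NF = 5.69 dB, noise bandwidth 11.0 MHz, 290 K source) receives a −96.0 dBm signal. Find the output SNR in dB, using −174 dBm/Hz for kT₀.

1.9 dB

Noise floor: N = −174 + 10 log₁₀(B) + NF
10 log₁₀(1.10×10⁷) = 70.41 dB
N = −174 + 70.41 + 5.69 = −97.90 dBm
SNR = P_sig − N = −96.0 − (−97.90) = 1.90 dB → 1.9 dB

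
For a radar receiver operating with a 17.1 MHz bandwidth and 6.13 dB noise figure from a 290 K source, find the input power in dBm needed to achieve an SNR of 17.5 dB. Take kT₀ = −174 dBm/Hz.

−78.0 dBm

Sensitivity = −174 + 10 log₁₀(B) + NF + SNR_min
= −174 + 72.33 + 6.13 + 17.5
= −78.04 dBm → −78.0 dBm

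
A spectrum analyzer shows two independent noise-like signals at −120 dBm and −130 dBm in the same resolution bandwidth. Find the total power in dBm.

−119.6 dBm

Convert to linear, add, convert back:
P₁ = 1.00×10⁻¹⁵ W, P₂ = 1.00×10⁻¹⁶ W
P_tot = 1.10×10⁻¹⁵ W → 10 log₁₀(P_tot / 10⁻³) = −119.6 dBm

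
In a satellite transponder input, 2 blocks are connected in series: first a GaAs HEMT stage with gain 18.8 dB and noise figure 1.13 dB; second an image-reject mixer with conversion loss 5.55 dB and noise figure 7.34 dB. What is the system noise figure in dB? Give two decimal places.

1.32 dB

Convert to linear (a loss of L dB is a gain of −L dB): F_i = 10^(NF_i/10), G_i = 10^(G_i,dB/10)
  Stage 1: F_1 = 10^(1.13/10) = 1.297, G_1 = 10^(18.8/10) = 75.86
  Stage 2: F_2 = 10^(7.34/10) = 5.420, G_2 = 10^(−5.55/10) = 0.2786
Friis cascade:
  F = 1.297 + (5.420 − 1)/75.86 = 1.355
NF = 10 log₁₀(1.355) = 1.32 dB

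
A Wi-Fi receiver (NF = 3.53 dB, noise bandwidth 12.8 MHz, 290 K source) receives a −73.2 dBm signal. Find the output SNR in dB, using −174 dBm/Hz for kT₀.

26.2 dB

Noise floor: N = −174 + 10 log₁₀(B) + NF
10 log₁₀(1.28×10⁷) = 71.07 dB
N = −174 + 71.07 + 3.53 = −99.40 dBm
SNR = P_sig − N = −73.2 − (−99.40) = 26.20 dB → 26.2 dB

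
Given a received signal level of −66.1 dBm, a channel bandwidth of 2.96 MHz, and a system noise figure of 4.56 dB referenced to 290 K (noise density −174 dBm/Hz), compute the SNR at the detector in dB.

Noise floor: N = −174 + 10 log₁₀(B) + NF
10 log₁₀(2.96×10⁶) = 64.71 dB
N = −174 + 64.71 + 4.56 = −104.73 dBm
SNR = P_sig − N = −66.1 − (−104.73) = 38.63 dB → 38.6 dB

38.6 dB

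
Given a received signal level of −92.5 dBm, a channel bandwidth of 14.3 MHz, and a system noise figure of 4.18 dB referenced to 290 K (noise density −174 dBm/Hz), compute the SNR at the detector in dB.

Noise floor: N = −174 + 10 log₁₀(B) + NF
10 log₁₀(1.43×10⁷) = 71.55 dB
N = −174 + 71.55 + 4.18 = −98.27 dBm
SNR = P_sig − N = −92.5 − (−98.27) = 5.77 dB → 5.8 dB

5.8 dB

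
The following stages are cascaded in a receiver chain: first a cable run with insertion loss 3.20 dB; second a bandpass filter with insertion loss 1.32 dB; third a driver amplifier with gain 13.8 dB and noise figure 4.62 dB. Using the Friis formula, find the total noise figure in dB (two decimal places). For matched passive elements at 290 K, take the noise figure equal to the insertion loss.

9.14 dB

Convert to linear (a loss of L dB is a gain of −L dB): F_i = 10^(NF_i/10), G_i = 10^(G_i,dB/10)
  Stage 1: F_1 = 10^(3.20/10) = 2.089, G_1 = 10^(−3.20/10) = 0.4786
  Stage 2: F_2 = 10^(1.32/10) = 1.355, G_2 = 10^(−1.32/10) = 0.7379
  Stage 3: F_3 = 10^(4.62/10) = 2.897, G_3 = 10^(13.8/10) = 23.99
Friis cascade:
  F = 2.089 + (1.355 − 1)/0.4786 + (2.897 − 1)/0.3532 = 8.204
NF = 10 log₁₀(8.204) = 9.14 dB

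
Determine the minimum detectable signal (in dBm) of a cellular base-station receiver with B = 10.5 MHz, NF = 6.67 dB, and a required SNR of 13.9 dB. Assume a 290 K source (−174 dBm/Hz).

Sensitivity = −174 + 10 log₁₀(B) + NF + SNR_min
= −174 + 70.21 + 6.67 + 13.9
= −83.22 dBm → −83.2 dBm

−83.2 dBm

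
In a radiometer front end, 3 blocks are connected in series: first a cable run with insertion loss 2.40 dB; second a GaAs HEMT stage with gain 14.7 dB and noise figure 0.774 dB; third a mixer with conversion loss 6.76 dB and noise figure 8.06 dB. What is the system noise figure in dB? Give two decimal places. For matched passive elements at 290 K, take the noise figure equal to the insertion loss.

3.79 dB

Convert to linear (a loss of L dB is a gain of −L dB): F_i = 10^(NF_i/10), G_i = 10^(G_i,dB/10)
  Stage 1: F_1 = 10^(2.40/10) = 1.738, G_1 = 10^(−2.40/10) = 0.5754
  Stage 2: F_2 = 10^(0.774/10) = 1.195, G_2 = 10^(14.7/10) = 29.51
  Stage 3: F_3 = 10^(8.06/10) = 6.397, G_3 = 10^(−6.76/10) = 0.2109
Friis cascade:
  F = 1.738 + (1.195 − 1)/0.5754 + (6.397 − 1)/16.98 = 2.395
NF = 10 log₁₀(2.395) = 3.79 dB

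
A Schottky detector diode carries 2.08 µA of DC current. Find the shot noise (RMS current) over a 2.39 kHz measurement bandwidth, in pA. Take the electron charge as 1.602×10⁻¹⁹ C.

39.9 pA

I_n = √(2qI·B)
2qI·B = 2 × 1.602×10⁻¹⁹ × 2.08×10⁻⁶ × 2.39×10³ = 1.59×10⁻²¹ A²
I_n = √(1.59×10⁻²¹) = 3.99×10⁻¹¹ A = 39.9 pA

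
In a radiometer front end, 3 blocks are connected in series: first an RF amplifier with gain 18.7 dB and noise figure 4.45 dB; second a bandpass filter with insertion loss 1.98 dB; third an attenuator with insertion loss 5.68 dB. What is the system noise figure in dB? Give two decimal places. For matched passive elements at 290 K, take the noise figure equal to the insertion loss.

Convert to linear (a loss of L dB is a gain of −L dB): F_i = 10^(NF_i/10), G_i = 10^(G_i,dB/10)
  Stage 1: F_1 = 10^(4.45/10) = 2.786, G_1 = 10^(18.7/10) = 74.13
  Stage 2: F_2 = 10^(1.98/10) = 1.578, G_2 = 10^(−1.98/10) = 0.6339
  Stage 3: F_3 = 10^(5.68/10) = 3.698, G_3 = 10^(−5.68/10) = 0.2704
Friis cascade:
  F = 2.786 + (1.578 − 1)/74.13 + (3.698 − 1)/46.99 = 2.851
NF = 10 log₁₀(2.851) = 4.55 dB

4.55 dB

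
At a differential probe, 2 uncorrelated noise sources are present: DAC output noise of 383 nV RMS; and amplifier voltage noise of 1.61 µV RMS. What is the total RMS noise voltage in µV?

Uncorrelated sources add in power (mean-square): V_tot = √(ΣV_i²)
V_tot = √[(3.83×10⁻⁷)² + (1.61×10⁻⁶)²] = 1.65×10⁻⁶ V = 1.65 µV

1.65 µV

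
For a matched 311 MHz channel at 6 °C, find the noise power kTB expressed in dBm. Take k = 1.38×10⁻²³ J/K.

−89.2 dBm

T = 6 °C + 273.15 = 279.15 K
P_n = kTB = 1.38×10⁻²³ × 279.15 × 3.11×10⁸ = 1.20×10⁻¹² W
In dBm: 10 log₁₀(1.20×10⁻¹² / 10⁻³) = −89.2 dBm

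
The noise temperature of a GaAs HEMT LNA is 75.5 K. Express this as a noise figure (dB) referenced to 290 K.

1.00 dB

F = 1 + T_e/T₀ = 1 + 75.5/290 = 1.26034
NF = 10 log₁₀(1.26034) = 1.00 dB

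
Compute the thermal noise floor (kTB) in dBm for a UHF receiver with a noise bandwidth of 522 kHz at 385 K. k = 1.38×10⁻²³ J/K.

P_n = kTB = 1.38×10⁻²³ × 385 × 5.22×10⁵ = 2.77×10⁻¹⁵ W
In dBm: 10 log₁₀(2.77×10⁻¹⁵ / 10⁻³) = −115.6 dBm

−115.6 dBm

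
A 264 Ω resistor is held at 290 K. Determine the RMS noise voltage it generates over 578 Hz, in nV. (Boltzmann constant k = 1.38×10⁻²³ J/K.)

49.4 nV

V_n = √(4kTRB)
4kTRB = 4 × 1.38×10⁻²³ × 290 × 2.64×10² × 5.78×10² = 2.44×10⁻¹⁵ V²
V_n = √(2.44×10⁻¹⁵) = 4.94×10⁻⁸ V = 49.4 nV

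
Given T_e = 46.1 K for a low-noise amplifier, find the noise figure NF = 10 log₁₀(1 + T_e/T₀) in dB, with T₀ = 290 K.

0.641 dB

F = 1 + T_e/T₀ = 1 + 46.1/290 = 1.15897
NF = 10 log₁₀(1.15897) = 0.641 dB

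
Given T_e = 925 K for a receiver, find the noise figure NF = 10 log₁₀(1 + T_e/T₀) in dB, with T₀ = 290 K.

F = 1 + T_e/T₀ = 1 + 925/290 = 4.18966
NF = 10 log₁₀(4.18966) = 6.22 dB

6.22 dB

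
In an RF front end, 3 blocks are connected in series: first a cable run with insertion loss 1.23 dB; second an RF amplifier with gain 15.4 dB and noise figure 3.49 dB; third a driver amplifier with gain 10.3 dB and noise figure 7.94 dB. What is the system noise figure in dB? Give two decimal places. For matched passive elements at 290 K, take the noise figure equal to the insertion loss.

5.00 dB

Convert to linear (a loss of L dB is a gain of −L dB): F_i = 10^(NF_i/10), G_i = 10^(G_i,dB/10)
  Stage 1: F_1 = 10^(1.23/10) = 1.327, G_1 = 10^(−1.23/10) = 0.7534
  Stage 2: F_2 = 10^(3.49/10) = 2.234, G_2 = 10^(15.4/10) = 34.67
  Stage 3: F_3 = 10^(7.94/10) = 6.223, G_3 = 10^(10.3/10) = 10.72
Friis cascade:
  F = 1.327 + (2.234 − 1)/0.7534 + (6.223 − 1)/26.12 = 3.165
NF = 10 log₁₀(3.165) = 5.00 dB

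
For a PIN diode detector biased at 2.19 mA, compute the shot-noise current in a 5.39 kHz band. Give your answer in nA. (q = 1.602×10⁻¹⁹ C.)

1.94 nA

I_n = √(2qI·B)
2qI·B = 2 × 1.602×10⁻¹⁹ × 2.19×10⁻³ × 5.39×10³ = 3.78×10⁻¹⁸ A²
I_n = √(3.78×10⁻¹⁸) = 1.94×10⁻⁹ A = 1.94 nA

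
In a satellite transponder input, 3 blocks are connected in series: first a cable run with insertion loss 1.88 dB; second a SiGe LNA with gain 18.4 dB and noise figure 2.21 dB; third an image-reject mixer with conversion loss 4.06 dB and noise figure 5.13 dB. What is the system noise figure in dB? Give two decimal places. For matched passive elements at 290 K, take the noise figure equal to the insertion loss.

Convert to linear (a loss of L dB is a gain of −L dB): F_i = 10^(NF_i/10), G_i = 10^(G_i,dB/10)
  Stage 1: F_1 = 10^(1.88/10) = 1.542, G_1 = 10^(−1.88/10) = 0.6486
  Stage 2: F_2 = 10^(2.21/10) = 1.663, G_2 = 10^(18.4/10) = 69.18
  Stage 3: F_3 = 10^(5.13/10) = 3.258, G_3 = 10^(−4.06/10) = 0.3926
Friis cascade:
  F = 1.542 + (1.663 − 1)/0.6486 + (3.258 − 1)/44.87 = 2.615
NF = 10 log₁₀(2.615) = 4.17 dB

4.17 dB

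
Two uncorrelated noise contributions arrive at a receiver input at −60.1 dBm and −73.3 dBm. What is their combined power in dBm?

−59.9 dBm

Convert to linear, add, convert back:
P₁ = 9.77×10⁻¹⁰ W, P₂ = 4.68×10⁻¹¹ W
P_tot = 1.02×10⁻⁹ W → 10 log₁₀(P_tot / 10⁻³) = −59.9 dBm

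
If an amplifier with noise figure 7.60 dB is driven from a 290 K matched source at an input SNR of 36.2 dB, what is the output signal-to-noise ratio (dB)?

By definition F = SNR_in/SNR_out, so in dB: SNR_out = SNR_in − NF
SNR_out = 36.2 − 7.60 = 28.60 dB

28.60 dB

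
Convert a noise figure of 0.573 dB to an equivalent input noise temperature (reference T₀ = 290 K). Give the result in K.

F = 10^(0.573/10) = 1.14104
T_e = (F − 1)·T₀ = (1.14104 − 1) × 290 = 40.9 K

40.9 K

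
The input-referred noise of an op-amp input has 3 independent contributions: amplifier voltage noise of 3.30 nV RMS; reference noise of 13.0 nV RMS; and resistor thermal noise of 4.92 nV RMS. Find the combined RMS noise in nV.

Uncorrelated sources add in power (mean-square): V_tot = √(ΣV_i²)
V_tot = √[(3.30×10⁻⁹)² + (1.30×10⁻⁸)² + (4.92×10⁻⁹)²] = 1.43×10⁻⁸ V = 14.3 nV

14.3 nV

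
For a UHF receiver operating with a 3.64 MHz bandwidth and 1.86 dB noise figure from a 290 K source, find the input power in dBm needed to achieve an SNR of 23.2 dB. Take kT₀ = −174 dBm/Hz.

Sensitivity = −174 + 10 log₁₀(B) + NF + SNR_min
= −174 + 65.61 + 1.86 + 23.2
= −83.33 dBm → −83.3 dBm

−83.3 dBm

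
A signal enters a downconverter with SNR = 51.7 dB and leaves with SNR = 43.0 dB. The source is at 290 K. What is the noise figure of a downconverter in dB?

8.7 dB

NF (dB) = SNR_in(dB) − SNR_out(dB) when the source is at T₀
NF = 51.7 − 43.0 = 8.7 dB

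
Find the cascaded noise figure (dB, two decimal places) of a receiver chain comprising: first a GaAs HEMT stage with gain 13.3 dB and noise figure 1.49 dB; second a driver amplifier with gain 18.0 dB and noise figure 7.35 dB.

Convert to linear (a loss of L dB is a gain of −L dB): F_i = 10^(NF_i/10), G_i = 10^(G_i,dB/10)
  Stage 1: F_1 = 10^(1.49/10) = 1.409, G_1 = 10^(13.3/10) = 21.38
  Stage 2: F_2 = 10^(7.35/10) = 5.433, G_2 = 10^(18.0/10) = 63.10
Friis cascade:
  F = 1.409 + (5.433 − 1)/21.38 = 1.617
NF = 10 log₁₀(1.617) = 2.09 dB

2.09 dB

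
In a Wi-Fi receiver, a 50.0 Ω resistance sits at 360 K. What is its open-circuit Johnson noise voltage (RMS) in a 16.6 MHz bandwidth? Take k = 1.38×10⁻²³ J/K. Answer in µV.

V_n = √(4kTRB)
4kTRB = 4 × 1.38×10⁻²³ × 360 × 5.00×10¹ × 1.66×10⁷ = 1.65×10⁻¹¹ V²
V_n = √(1.65×10⁻¹¹) = 4.06×10⁻⁶ V = 4.06 µV

4.06 µV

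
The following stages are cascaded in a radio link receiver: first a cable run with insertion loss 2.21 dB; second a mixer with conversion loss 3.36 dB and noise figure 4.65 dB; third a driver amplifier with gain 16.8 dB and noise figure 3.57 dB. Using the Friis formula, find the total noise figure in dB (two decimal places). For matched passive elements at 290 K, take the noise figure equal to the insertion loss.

Convert to linear (a loss of L dB is a gain of −L dB): F_i = 10^(NF_i/10), G_i = 10^(G_i,dB/10)
  Stage 1: F_1 = 10^(2.21/10) = 1.663, G_1 = 10^(−2.21/10) = 0.6012
  Stage 2: F_2 = 10^(4.65/10) = 2.917, G_2 = 10^(−3.36/10) = 0.4613
  Stage 3: F_3 = 10^(3.57/10) = 2.275, G_3 = 10^(16.8/10) = 47.86
Friis cascade:
  F = 1.663 + (2.917 − 1)/0.6012 + (2.275 − 1)/0.2773 = 9.451
NF = 10 log₁₀(9.451) = 9.75 dB

9.75 dB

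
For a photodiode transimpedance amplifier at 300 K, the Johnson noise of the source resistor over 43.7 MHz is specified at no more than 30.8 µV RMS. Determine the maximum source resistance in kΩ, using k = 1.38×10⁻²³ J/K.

1.31 kΩ

Johnson–Nyquist: V_n = √(4kTRB) ⇒ R = V_n² / (4kTB)
4kTB = 4 × 1.38×10⁻²³ × 300 × 4.37×10⁷ = 7.24×10⁻¹³
R = (3.08×10⁻⁵)² / 7.24×10⁻¹³ = 1.31×10³ Ω = 1.31 kΩ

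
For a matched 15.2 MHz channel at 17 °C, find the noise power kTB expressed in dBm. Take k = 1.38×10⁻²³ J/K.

T = 17 °C + 273.15 = 290.15 K
P_n = kTB = 1.38×10⁻²³ × 290.15 × 1.52×10⁷ = 6.09×10⁻¹⁴ W
In dBm: 10 log₁₀(6.09×10⁻¹⁴ / 10⁻³) = −102.2 dBm

−102.2 dBm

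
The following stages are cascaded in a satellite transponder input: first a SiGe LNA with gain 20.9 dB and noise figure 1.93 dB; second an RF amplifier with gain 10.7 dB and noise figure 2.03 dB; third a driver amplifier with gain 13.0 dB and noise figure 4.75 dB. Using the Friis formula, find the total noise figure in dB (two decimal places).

Convert to linear (a loss of L dB is a gain of −L dB): F_i = 10^(NF_i/10), G_i = 10^(G_i,dB/10)
  Stage 1: F_1 = 10^(1.93/10) = 1.560, G_1 = 10^(20.9/10) = 123.0
  Stage 2: F_2 = 10^(2.03/10) = 1.596, G_2 = 10^(10.7/10) = 11.75
  Stage 3: F_3 = 10^(4.75/10) = 2.985, G_3 = 10^(13.0/10) = 19.95
Friis cascade:
  F = 1.560 + (1.596 − 1)/123.0 + (2.985 − 1)/1445 = 1.566
NF = 10 log₁₀(1.566) = 1.95 dB

1.95 dB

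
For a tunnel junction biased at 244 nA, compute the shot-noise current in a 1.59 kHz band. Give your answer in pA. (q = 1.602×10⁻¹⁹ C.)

11.1 pA

I_n = √(2qI·B)
2qI·B = 2 × 1.602×10⁻¹⁹ × 2.44×10⁻⁷ × 1.59×10³ = 1.24×10⁻²² A²
I_n = √(1.24×10⁻²²) = 1.11×10⁻¹¹ A = 11.1 pA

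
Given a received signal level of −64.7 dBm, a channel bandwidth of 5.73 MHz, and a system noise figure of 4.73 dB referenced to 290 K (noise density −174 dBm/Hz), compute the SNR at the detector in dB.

Noise floor: N = −174 + 10 log₁₀(B) + NF
10 log₁₀(5.73×10⁶) = 67.58 dB
N = −174 + 67.58 + 4.73 = −101.69 dBm
SNR = P_sig − N = −64.7 − (−101.69) = 36.99 dB → 37.0 dB

37.0 dB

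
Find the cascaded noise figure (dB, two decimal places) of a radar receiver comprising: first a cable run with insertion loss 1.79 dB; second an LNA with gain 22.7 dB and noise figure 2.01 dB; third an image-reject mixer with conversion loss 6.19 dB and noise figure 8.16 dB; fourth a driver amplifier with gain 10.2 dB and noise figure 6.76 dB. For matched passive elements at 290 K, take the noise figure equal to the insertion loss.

4.10 dB

Convert to linear (a loss of L dB is a gain of −L dB): F_i = 10^(NF_i/10), G_i = 10^(G_i,dB/10)
  Stage 1: F_1 = 10^(1.79/10) = 1.510, G_1 = 10^(−1.79/10) = 0.6622
  Stage 2: F_2 = 10^(2.01/10) = 1.589, G_2 = 10^(22.7/10) = 186.2
  Stage 3: F_3 = 10^(8.16/10) = 6.546, G_3 = 10^(−6.19/10) = 0.2404
  Stage 4: F_4 = 10^(6.76/10) = 4.742, G_4 = 10^(10.2/10) = 10.47
Friis cascade:
  F = 1.510 + (1.589 − 1)/0.6622 + (6.546 − 1)/123.3 + (4.742 − 1)/29.65 = 2.570
NF = 10 log₁₀(2.570) = 4.10 dB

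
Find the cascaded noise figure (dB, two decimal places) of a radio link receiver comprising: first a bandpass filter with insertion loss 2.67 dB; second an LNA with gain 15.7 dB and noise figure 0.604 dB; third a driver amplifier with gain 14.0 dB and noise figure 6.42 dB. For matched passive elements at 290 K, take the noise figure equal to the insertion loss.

Convert to linear (a loss of L dB is a gain of −L dB): F_i = 10^(NF_i/10), G_i = 10^(G_i,dB/10)
  Stage 1: F_1 = 10^(2.67/10) = 1.849, G_1 = 10^(−2.67/10) = 0.5408
  Stage 2: F_2 = 10^(0.604/10) = 1.149, G_2 = 10^(15.7/10) = 37.15
  Stage 3: F_3 = 10^(6.42/10) = 4.385, G_3 = 10^(14.0/10) = 25.12
Friis cascade:
  F = 1.849 + (1.149 − 1)/0.5408 + (4.385 − 1)/20.09 = 2.294
NF = 10 log₁₀(2.294) = 3.61 dB

3.61 dB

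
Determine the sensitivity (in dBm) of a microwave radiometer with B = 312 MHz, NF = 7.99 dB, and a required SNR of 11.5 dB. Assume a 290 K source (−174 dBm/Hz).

−69.6 dBm

Sensitivity = −174 + 10 log₁₀(B) + NF + SNR_min
= −174 + 84.94 + 7.99 + 11.5
= −69.57 dBm → −69.6 dBm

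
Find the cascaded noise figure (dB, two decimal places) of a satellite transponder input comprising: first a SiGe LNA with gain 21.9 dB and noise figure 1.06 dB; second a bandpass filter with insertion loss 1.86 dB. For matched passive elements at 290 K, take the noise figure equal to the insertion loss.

1.07 dB

Convert to linear (a loss of L dB is a gain of −L dB): F_i = 10^(NF_i/10), G_i = 10^(G_i,dB/10)
  Stage 1: F_1 = 10^(1.06/10) = 1.276, G_1 = 10^(21.9/10) = 154.9
  Stage 2: F_2 = 10^(1.86/10) = 1.535, G_2 = 10^(−1.86/10) = 0.6516
Friis cascade:
  F = 1.276 + (1.535 − 1)/154.9 = 1.280
NF = 10 log₁₀(1.280) = 1.07 dB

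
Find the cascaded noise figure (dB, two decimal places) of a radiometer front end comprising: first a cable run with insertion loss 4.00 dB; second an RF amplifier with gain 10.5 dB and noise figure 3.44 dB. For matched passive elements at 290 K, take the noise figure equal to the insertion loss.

7.44 dB

Convert to linear (a loss of L dB is a gain of −L dB): F_i = 10^(NF_i/10), G_i = 10^(G_i,dB/10)
  Stage 1: F_1 = 10^(4.00/10) = 2.512, G_1 = 10^(−4.00/10) = 0.3981
  Stage 2: F_2 = 10^(3.44/10) = 2.208, G_2 = 10^(10.5/10) = 11.22
Friis cascade:
  F = 2.512 + (2.208 − 1)/0.3981 = 5.546
NF = 10 log₁₀(5.546) = 7.44 dB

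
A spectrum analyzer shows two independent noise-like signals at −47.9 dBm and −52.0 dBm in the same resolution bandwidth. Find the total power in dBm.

Convert to linear, add, convert back:
P₁ = 1.62×10⁻⁸ W, P₂ = 6.31×10⁻⁹ W
P_tot = 2.25×10⁻⁸ W → 10 log₁₀(P_tot / 10⁻³) = −46.5 dBm

−46.5 dBm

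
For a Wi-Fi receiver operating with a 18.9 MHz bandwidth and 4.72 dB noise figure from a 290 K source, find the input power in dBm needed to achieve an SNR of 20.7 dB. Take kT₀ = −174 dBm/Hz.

Sensitivity = −174 + 10 log₁₀(B) + NF + SNR_min
= −174 + 72.76 + 4.72 + 20.7
= −75.82 dBm → −75.8 dBm

−75.8 dBm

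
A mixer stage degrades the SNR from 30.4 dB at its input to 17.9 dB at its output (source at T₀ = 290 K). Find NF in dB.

NF (dB) = SNR_in(dB) − SNR_out(dB) when the source is at T₀
NF = 30.4 − 17.9 = 12.5 dB

12.5 dB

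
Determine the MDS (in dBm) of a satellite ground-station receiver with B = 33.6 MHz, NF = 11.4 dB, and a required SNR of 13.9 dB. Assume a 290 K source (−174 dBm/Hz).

−73.4 dBm

Sensitivity = −174 + 10 log₁₀(B) + NF + SNR_min
= −174 + 75.26 + 11.4 + 13.9
= −73.44 dBm → −73.4 dBm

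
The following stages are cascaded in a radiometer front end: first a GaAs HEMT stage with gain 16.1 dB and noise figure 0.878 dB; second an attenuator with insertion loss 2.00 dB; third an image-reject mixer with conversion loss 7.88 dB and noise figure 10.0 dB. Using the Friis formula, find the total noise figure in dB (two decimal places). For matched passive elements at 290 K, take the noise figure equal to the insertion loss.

Convert to linear (a loss of L dB is a gain of −L dB): F_i = 10^(NF_i/10), G_i = 10^(G_i,dB/10)
  Stage 1: F_1 = 10^(0.878/10) = 1.224, G_1 = 10^(16.1/10) = 40.74
  Stage 2: F_2 = 10^(2.00/10) = 1.585, G_2 = 10^(−2.00/10) = 0.6310
  Stage 3: F_3 = 10^(10.0/10) = 10.00, G_3 = 10^(−7.88/10) = 0.1629
Friis cascade:
  F = 1.224 + (1.585 − 1)/40.74 + (10.00 − 1)/25.70 = 1.589
NF = 10 log₁₀(1.589) = 2.01 dB

2.01 dB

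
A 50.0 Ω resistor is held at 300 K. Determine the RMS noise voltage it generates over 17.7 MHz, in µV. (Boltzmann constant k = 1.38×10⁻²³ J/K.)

V_n = √(4kTRB)
4kTRB = 4 × 1.38×10⁻²³ × 300 × 5.00×10¹ × 1.77×10⁷ = 1.47×10⁻¹¹ V²
V_n = √(1.47×10⁻¹¹) = 3.83×10⁻⁶ V = 3.83 µV

3.83 µV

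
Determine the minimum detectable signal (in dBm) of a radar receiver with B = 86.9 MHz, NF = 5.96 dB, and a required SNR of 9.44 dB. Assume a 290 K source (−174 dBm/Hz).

−79.2 dBm

Sensitivity = −174 + 10 log₁₀(B) + NF + SNR_min
= −174 + 79.39 + 5.96 + 9.44
= −79.21 dBm → −79.2 dBm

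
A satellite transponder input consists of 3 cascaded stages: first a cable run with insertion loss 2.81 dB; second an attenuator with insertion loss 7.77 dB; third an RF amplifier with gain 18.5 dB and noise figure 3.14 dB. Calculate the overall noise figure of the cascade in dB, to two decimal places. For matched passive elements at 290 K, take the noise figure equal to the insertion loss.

13.72 dB

Convert to linear (a loss of L dB is a gain of −L dB): F_i = 10^(NF_i/10), G_i = 10^(G_i,dB/10)
  Stage 1: F_1 = 10^(2.81/10) = 1.910, G_1 = 10^(−2.81/10) = 0.5236
  Stage 2: F_2 = 10^(7.77/10) = 5.984, G_2 = 10^(−7.77/10) = 0.1671
  Stage 3: F_3 = 10^(3.14/10) = 2.061, G_3 = 10^(18.5/10) = 70.79
Friis cascade:
  F = 1.910 + (5.984 − 1)/0.5236 + (2.061 − 1)/0.08750 = 23.55
NF = 10 log₁₀(23.55) = 13.72 dB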